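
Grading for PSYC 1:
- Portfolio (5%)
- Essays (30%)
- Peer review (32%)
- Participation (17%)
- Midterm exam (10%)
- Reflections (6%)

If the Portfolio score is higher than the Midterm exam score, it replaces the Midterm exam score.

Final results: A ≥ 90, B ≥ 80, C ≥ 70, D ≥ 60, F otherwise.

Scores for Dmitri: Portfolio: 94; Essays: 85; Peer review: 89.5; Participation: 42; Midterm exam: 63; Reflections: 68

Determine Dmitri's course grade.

C

Portfolio (94) > Midterm exam (63), so Midterm exam counts as 94.
Weighted total:
  Portfolio 94 × 0.05 = 4.7
  Essays 85 × 0.3 = 25.5
  Peer review 89.5 × 0.32 = 28.64
  Participation 42 × 0.17 = 7.14
  Midterm exam 94 × 0.1 = 9.4
  Reflections 68 × 0.06 = 4.08
Sum = 79.46
79.46 is ≥ 70 and < 80 → C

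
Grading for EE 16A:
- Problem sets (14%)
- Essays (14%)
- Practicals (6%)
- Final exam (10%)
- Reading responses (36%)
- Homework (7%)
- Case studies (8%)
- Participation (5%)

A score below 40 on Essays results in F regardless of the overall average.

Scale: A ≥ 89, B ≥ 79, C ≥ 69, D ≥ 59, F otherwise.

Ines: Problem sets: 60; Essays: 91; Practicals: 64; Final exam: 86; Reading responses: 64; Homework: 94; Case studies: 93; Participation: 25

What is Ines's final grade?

Essays score 91 ≥ 40: minimum met.
Weighted total:
  Problem sets 60 × 0.14 = 8.4
  Essays 91 × 0.14 = 12.74
  Practicals 64 × 0.06 = 3.84
  Final exam 86 × 0.1 = 8.6
  Reading responses 64 × 0.36 = 23.04
  Homework 94 × 0.07 = 6.58
  Case studies 93 × 0.08 = 7.44
  Participation 25 × 0.05 = 1.25
Sum = 71.89
71.89 is ≥ 69 and < 79 → C

C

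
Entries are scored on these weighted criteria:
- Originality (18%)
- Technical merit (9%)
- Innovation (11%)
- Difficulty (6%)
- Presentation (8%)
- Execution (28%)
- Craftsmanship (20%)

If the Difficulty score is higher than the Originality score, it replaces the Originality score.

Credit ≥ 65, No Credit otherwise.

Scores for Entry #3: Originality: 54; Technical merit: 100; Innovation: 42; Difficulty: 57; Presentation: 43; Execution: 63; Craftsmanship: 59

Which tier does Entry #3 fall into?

Difficulty (57) > Originality (54), so Originality counts as 57.
Weighted total:
  Originality 57 × 0.18 = 10.26
  Technical merit 100 × 0.09 = 9
  Innovation 42 × 0.11 = 4.62
  Difficulty 57 × 0.06 = 3.42
  Presentation 43 × 0.08 = 3.44
  Execution 63 × 0.28 = 17.64
  Craftsmanship 59 × 0.2 = 11.8
Sum = 60.18
60.18 < 65 → No Credit

No Credit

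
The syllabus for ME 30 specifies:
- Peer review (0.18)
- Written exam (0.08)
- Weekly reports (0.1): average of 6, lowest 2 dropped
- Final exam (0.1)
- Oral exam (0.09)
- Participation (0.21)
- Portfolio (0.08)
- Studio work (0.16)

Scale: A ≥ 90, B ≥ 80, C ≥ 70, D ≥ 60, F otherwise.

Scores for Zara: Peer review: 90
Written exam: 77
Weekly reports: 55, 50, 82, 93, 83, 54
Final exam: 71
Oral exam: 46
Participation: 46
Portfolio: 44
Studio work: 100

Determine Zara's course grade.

C

Weekly reports: drop 50, 54 → average of remaining 4 = 313/4 = 78.25
Weighted total:
  Peer review 90 × 0.18 = 16.2
  Written exam 77 × 0.08 = 6.16
  Weekly reports 78.25 × 0.1 = 7.825
  Final exam 71 × 0.1 = 7.1
  Oral exam 46 × 0.09 = 4.14
  Participation 46 × 0.21 = 9.66
  Portfolio 44 × 0.08 = 3.52
  Studio work 100 × 0.16 = 16
Sum = 70.605
70.605 is ≥ 70 and < 80 → C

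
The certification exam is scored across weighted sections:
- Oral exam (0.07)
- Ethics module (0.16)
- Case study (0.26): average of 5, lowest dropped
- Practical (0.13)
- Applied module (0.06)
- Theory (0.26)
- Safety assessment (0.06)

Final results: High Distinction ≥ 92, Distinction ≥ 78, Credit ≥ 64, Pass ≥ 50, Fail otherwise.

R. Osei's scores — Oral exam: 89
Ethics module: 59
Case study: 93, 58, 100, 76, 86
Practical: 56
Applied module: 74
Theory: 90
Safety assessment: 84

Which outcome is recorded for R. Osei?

Case study: drop 58 → average of remaining 4 = 355/4 = 88.75
Weighted total:
  Oral exam 89 × 0.07 = 6.23
  Ethics module 59 × 0.16 = 9.44
  Case study 88.75 × 0.26 = 23.075
  Practical 56 × 0.13 = 7.28
  Applied module 74 × 0.06 = 4.44
  Theory 90 × 0.26 = 23.4
  Safety assessment 84 × 0.06 = 5.04
Sum = 78.905
78.905 is ≥ 78 and < 92 → Distinction

Distinction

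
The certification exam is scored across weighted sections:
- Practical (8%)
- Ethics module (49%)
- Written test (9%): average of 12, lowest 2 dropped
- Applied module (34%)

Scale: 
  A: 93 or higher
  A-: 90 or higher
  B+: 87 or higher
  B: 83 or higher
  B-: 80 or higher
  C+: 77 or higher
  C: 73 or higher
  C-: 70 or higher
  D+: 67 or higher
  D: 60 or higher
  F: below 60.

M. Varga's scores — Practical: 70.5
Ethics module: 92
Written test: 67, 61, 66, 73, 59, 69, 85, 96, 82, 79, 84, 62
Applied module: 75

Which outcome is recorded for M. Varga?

Written test: drop 59, 61 → average of remaining 10 = 763/10 = 76.3
Weighted total:
  Practical 70.5 × 0.08 = 5.64
  Ethics module 92 × 0.49 = 45.08
  Written test 76.3 × 0.09 = 6.867
  Applied module 75 × 0.34 = 25.5
Sum = 83.087
83.087 is ≥ 83 and < 87 → B

B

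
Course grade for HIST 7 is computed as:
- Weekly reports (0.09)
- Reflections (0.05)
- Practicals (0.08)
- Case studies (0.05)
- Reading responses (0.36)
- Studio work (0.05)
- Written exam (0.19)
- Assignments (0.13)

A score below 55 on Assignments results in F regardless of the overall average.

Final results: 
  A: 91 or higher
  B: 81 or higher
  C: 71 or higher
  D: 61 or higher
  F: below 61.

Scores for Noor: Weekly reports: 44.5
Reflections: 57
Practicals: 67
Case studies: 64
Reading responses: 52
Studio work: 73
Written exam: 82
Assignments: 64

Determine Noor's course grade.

D

Assignments score 64 ≥ 55: minimum met.
Weighted total:
  Weekly reports 44.5 × 0.09 = 4.005
  Reflections 57 × 0.05 = 2.85
  Practicals 67 × 0.08 = 5.36
  Case studies 64 × 0.05 = 3.2
  Reading responses 52 × 0.36 = 18.72
  Studio work 73 × 0.05 = 3.65
  Written exam 82 × 0.19 = 15.58
  Assignments 64 × 0.13 = 8.32
Sum = 61.685
61.685 is ≥ 61 and < 71 → D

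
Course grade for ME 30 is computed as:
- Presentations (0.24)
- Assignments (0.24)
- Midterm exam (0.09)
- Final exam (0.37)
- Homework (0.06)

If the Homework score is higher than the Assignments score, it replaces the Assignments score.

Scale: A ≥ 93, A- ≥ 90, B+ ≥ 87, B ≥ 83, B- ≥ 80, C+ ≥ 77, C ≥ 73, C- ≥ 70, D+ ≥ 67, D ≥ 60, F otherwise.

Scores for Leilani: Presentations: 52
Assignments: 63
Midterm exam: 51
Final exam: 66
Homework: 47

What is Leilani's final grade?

Homework (47) ≤ Assignments (63), so Assignments stays at 63.
Weighted total:
  Presentations 52 × 0.24 = 12.48
  Assignments 63 × 0.24 = 15.12
  Midterm exam 51 × 0.09 = 4.59
  Final exam 66 × 0.37 = 24.42
  Homework 47 × 0.06 = 2.82
Sum = 59.43
59.43 < 60 → F

F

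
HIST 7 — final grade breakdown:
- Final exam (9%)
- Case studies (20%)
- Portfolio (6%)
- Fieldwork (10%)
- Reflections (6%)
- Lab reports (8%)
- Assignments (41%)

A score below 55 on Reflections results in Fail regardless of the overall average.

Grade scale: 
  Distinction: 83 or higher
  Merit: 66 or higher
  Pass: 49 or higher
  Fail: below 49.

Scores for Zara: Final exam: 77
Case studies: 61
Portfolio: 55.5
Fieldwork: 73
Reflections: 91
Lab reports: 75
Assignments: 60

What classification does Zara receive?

Reflections score 91 ≥ 55: minimum met.
Weighted total:
  Final exam 77 × 0.09 = 6.93
  Case studies 61 × 0.2 = 12.2
  Portfolio 55.5 × 0.06 = 3.33
  Fieldwork 73 × 0.1 = 7.3
  Reflections 91 × 0.06 = 5.46
  Lab reports 75 × 0.08 = 6
  Assignments 60 × 0.41 = 24.6
Sum = 65.82
65.82 is ≥ 49 and < 66 → Pass

Pass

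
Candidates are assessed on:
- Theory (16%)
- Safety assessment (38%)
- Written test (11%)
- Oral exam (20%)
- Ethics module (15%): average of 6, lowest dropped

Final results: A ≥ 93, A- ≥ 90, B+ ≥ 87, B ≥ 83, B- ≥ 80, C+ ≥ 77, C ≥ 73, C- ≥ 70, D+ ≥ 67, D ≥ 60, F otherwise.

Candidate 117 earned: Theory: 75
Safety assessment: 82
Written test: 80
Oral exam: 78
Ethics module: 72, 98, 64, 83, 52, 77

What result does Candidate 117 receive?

C+

Ethics module: drop 52 → average of remaining 5 = 394/5 = 78.8
Weighted total:
  Theory 75 × 0.16 = 12
  Safety assessment 82 × 0.38 = 31.16
  Written test 80 × 0.11 = 8.8
  Oral exam 78 × 0.2 = 15.6
  Ethics module 78.8 × 0.15 = 11.82
Sum = 79.38
79.38 is ≥ 77 and < 80 → C+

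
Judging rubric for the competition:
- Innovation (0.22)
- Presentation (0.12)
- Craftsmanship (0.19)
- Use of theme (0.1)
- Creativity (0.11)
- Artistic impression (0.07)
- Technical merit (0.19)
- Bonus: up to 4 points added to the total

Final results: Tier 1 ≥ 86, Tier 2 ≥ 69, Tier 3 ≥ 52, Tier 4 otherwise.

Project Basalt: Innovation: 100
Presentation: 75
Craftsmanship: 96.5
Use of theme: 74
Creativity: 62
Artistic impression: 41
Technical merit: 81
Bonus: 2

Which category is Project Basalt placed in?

Tier 2

Weighted total:
  Innovation 100 × 0.22 = 22
  Presentation 75 × 0.12 = 9
  Craftsmanship 96.5 × 0.19 = 18.335
  Use of theme 74 × 0.1 = 7.4
  Creativity 62 × 0.11 = 6.82
  Artistic impression 41 × 0.07 = 2.87
  Technical merit 81 × 0.19 = 15.39
Sum = 81.815
Bonus: 81.815 + 2 = 83.815
83.815 is ≥ 69 and < 86 → Tier 2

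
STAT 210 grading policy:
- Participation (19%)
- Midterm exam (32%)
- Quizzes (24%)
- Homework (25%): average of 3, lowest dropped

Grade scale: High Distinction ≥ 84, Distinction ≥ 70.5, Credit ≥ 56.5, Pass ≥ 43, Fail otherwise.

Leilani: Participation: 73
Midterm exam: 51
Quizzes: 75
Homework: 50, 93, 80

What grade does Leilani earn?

Homework: drop 50 → average of remaining 2 = 173/2 = 86.5
Weighted total:
  Participation 73 × 0.19 = 13.87
  Midterm exam 51 × 0.32 = 16.32
  Quizzes 75 × 0.24 = 18
  Homework 86.5 × 0.25 = 21.625
Sum = 69.815
69.815 is ≥ 56.5 and < 70.5 → Credit

Credit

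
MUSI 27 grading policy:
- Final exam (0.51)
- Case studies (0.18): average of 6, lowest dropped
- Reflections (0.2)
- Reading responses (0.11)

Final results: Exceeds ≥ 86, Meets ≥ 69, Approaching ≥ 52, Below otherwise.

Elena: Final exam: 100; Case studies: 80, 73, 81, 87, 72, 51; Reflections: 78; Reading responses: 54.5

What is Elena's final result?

Exceeds

Case studies: drop 51 → average of remaining 5 = 393/5 = 78.6
Weighted total:
  Final exam 100 × 0.51 = 51
  Case studies 78.6 × 0.18 = 14.148
  Reflections 78 × 0.2 = 15.6
  Reading responses 54.5 × 0.11 = 5.995
Sum = 86.743
86.743 ≥ 86 → Exceeds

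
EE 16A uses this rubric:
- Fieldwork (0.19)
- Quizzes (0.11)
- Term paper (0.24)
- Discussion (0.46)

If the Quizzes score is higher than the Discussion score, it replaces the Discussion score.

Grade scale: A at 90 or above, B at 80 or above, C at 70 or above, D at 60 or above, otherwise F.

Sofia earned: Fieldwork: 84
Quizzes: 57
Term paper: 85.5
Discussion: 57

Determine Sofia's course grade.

Quizzes (57) ≤ Discussion (57), so Discussion stays at 57.
Weighted total:
  Fieldwork 84 × 0.19 = 15.96
  Quizzes 57 × 0.11 = 6.27
  Term paper 85.5 × 0.24 = 20.52
  Discussion 57 × 0.46 = 26.22
Sum = 68.97
68.97 is ≥ 60 and < 70 → D

D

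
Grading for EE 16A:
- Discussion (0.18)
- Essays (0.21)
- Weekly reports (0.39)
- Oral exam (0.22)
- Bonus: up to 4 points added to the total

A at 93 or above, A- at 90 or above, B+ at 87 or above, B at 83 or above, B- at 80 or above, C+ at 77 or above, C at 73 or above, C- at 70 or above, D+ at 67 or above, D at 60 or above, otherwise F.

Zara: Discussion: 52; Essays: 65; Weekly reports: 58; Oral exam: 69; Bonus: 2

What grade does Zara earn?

Weighted total:
  Discussion 52 × 0.18 = 9.36
  Essays 65 × 0.21 = 13.65
  Weekly reports 58 × 0.39 = 22.62
  Oral exam 69 × 0.22 = 15.18
Sum = 60.81
Bonus: 60.81 + 2 = 62.81
62.81 is ≥ 60 and < 67 → D

D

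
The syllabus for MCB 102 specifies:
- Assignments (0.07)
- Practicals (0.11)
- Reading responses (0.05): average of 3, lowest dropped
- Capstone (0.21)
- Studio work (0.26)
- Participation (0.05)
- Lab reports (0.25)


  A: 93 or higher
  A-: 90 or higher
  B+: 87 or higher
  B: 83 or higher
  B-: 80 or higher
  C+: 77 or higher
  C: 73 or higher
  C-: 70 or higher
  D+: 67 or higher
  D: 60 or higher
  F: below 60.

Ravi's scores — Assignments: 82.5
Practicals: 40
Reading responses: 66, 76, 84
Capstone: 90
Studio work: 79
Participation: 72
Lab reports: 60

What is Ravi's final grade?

C-

Reading responses: drop 66 → average of remaining 2 = 160/2 = 80
Weighted total:
  Assignments 82.5 × 0.07 = 5.775
  Practicals 40 × 0.11 = 4.4
  Reading responses 80 × 0.05 = 4
  Capstone 90 × 0.21 = 18.9
  Studio work 79 × 0.26 = 20.54
  Participation 72 × 0.05 = 3.6
  Lab reports 60 × 0.25 = 15
Sum = 72.215
72.215 is ≥ 70 and < 73 → C-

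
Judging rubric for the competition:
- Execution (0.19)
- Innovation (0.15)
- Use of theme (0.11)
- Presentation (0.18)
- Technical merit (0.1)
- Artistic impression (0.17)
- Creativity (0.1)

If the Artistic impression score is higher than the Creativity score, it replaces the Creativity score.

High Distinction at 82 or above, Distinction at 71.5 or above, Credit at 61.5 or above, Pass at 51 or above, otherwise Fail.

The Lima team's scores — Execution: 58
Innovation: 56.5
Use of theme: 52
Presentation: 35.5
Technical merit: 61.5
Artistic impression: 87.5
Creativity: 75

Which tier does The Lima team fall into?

Pass

Artistic impression (87.5) > Creativity (75), so Creativity counts as 87.5.
Weighted total:
  Execution 58 × 0.19 = 11.02
  Innovation 56.5 × 0.15 = 8.475
  Use of theme 52 × 0.11 = 5.72
  Presentation 35.5 × 0.18 = 6.39
  Technical merit 61.5 × 0.1 = 6.15
  Artistic impression 87.5 × 0.17 = 14.875
  Creativity 87.5 × 0.1 = 8.75
Sum = 61.38
61.38 is ≥ 51 and < 61.5 → Pass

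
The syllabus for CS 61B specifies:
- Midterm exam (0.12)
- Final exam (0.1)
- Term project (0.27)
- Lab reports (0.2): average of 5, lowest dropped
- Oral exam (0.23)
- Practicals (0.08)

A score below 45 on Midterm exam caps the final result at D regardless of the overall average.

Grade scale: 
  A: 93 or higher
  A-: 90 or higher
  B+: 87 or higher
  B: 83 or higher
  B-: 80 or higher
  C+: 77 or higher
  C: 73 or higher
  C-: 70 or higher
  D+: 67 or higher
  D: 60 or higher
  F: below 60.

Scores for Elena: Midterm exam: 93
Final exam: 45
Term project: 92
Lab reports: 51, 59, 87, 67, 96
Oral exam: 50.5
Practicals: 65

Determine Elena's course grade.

Lab reports: drop 51 → average of remaining 4 = 309/4 = 77.25
Midterm exam score 93 ≥ 45: minimum met.
Weighted total:
  Midterm exam 93 × 0.12 = 11.16
  Final exam 45 × 0.1 = 4.5
  Term project 92 × 0.27 = 24.84
  Lab reports 77.25 × 0.2 = 15.45
  Oral exam 50.5 × 0.23 = 11.615
  Practicals 65 × 0.08 = 5.2
Sum = 72.765
72.765 is ≥ 70 and < 73 → C-

C-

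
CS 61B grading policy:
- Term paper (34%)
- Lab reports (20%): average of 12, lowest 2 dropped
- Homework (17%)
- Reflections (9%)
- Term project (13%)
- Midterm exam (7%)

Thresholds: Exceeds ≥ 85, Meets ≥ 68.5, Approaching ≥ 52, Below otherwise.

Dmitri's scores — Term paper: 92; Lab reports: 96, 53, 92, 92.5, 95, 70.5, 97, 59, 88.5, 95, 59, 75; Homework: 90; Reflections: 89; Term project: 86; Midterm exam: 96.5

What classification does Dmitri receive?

Exceeds

Lab reports: drop 53, 59 → average of remaining 10 = 860.5/10 = 86.05
Weighted total:
  Term paper 92 × 0.34 = 31.28
  Lab reports 86.05 × 0.2 = 17.21
  Homework 90 × 0.17 = 15.3
  Reflections 89 × 0.09 = 8.01
  Term project 86 × 0.13 = 11.18
  Midterm exam 96.5 × 0.07 = 6.755
Sum = 89.735
89.735 ≥ 85 → Exceeds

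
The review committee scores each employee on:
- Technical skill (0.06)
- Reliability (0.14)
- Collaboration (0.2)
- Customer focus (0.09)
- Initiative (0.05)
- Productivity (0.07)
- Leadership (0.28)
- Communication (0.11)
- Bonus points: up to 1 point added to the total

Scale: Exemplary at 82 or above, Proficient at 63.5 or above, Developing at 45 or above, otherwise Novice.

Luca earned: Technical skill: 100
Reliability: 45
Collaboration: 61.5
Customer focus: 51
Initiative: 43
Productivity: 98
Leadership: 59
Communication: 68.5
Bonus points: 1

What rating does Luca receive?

Weighted total:
  Technical skill 100 × 0.06 = 6
  Reliability 45 × 0.14 = 6.3
  Collaboration 61.5 × 0.2 = 12.3
  Customer focus 51 × 0.09 = 4.59
  Initiative 43 × 0.05 = 2.15
  Productivity 98 × 0.07 = 6.86
  Leadership 59 × 0.28 = 16.52
  Communication 68.5 × 0.11 = 7.535
Sum = 62.255
Bonus points: 62.255 + 1 = 63.255
63.255 is ≥ 45 and < 63.5 → Developing

Developing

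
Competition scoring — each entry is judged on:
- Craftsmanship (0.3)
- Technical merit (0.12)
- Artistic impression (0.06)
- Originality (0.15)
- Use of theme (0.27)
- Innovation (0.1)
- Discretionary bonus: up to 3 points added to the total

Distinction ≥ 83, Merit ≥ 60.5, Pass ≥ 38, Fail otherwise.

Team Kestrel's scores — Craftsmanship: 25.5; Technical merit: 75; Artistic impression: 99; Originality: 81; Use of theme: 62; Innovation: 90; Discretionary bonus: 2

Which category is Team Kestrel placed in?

Merit

Weighted total:
  Craftsmanship 25.5 × 0.3 = 7.65
  Technical merit 75 × 0.12 = 9
  Artistic impression 99 × 0.06 = 5.94
  Originality 81 × 0.15 = 12.15
  Use of theme 62 × 0.27 = 16.74
  Innovation 90 × 0.1 = 9
Sum = 60.48
Discretionary bonus: 60.48 + 2 = 62.48
62.48 is ≥ 60.5 and < 83 → Merit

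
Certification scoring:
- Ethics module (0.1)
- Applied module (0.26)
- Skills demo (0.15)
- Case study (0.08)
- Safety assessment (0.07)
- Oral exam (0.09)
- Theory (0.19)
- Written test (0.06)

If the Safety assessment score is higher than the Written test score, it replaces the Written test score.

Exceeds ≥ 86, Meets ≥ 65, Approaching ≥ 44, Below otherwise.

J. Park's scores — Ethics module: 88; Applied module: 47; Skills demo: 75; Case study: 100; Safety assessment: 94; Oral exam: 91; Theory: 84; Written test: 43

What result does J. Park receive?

Safety assessment (94) > Written test (43), so Written test counts as 94.
Weighted total:
  Ethics module 88 × 0.1 = 8.8
  Applied module 47 × 0.26 = 12.22
  Skills demo 75 × 0.15 = 11.25
  Case study 100 × 0.08 = 8
  Safety assessment 94 × 0.07 = 6.58
  Oral exam 91 × 0.09 = 8.19
  Theory 84 × 0.19 = 15.96
  Written test 94 × 0.06 = 5.64
Sum = 76.64
76.64 is ≥ 65 and < 86 → Meets

Meets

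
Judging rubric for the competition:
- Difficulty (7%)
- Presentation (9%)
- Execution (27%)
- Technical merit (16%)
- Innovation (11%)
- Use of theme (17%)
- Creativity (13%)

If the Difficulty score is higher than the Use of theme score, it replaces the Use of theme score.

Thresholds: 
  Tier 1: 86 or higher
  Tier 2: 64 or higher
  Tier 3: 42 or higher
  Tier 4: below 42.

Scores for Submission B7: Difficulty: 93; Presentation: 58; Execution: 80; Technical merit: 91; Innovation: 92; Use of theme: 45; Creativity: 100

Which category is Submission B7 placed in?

Tier 1

Difficulty (93) > Use of theme (45), so Use of theme counts as 93.
Weighted total:
  Difficulty 93 × 0.07 = 6.51
  Presentation 58 × 0.09 = 5.22
  Execution 80 × 0.27 = 21.6
  Technical merit 91 × 0.16 = 14.56
  Innovation 92 × 0.11 = 10.12
  Use of theme 93 × 0.17 = 15.81
  Creativity 100 × 0.13 = 13
Sum = 86.82
86.82 ≥ 86 → Tier 1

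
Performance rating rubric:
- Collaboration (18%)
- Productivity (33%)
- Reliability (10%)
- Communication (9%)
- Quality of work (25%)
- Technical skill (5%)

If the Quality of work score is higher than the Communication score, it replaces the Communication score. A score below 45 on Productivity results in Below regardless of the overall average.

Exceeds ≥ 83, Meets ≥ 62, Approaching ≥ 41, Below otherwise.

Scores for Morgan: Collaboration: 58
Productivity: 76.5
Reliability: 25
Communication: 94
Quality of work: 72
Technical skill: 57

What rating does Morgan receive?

Quality of work (72) ≤ Communication (94), so Communication stays at 94.
Productivity score 76.5 ≥ 45: minimum met.
Weighted total:
  Collaboration 58 × 0.18 = 10.44
  Productivity 76.5 × 0.33 = 25.245
  Reliability 25 × 0.1 = 2.5
  Communication 94 × 0.09 = 8.46
  Quality of work 72 × 0.25 = 18
  Technical skill 57 × 0.05 = 2.85
Sum = 67.495
67.495 is ≥ 62 and < 83 → Meets

Meets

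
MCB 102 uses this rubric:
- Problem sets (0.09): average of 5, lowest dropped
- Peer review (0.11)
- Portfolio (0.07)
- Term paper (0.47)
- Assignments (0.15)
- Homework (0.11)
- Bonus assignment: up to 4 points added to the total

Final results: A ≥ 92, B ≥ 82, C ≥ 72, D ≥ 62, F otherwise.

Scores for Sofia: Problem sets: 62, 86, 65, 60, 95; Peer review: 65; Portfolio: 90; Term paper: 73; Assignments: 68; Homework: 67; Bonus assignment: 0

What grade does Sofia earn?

C

Problem sets: drop 60 → average of remaining 4 = 308/4 = 77
Weighted total:
  Problem sets 77 × 0.09 = 6.93
  Peer review 65 × 0.11 = 7.15
  Portfolio 90 × 0.07 = 6.3
  Term paper 73 × 0.47 = 34.31
  Assignments 68 × 0.15 = 10.2
  Homework 67 × 0.11 = 7.37
Sum = 72.26
Bonus assignment: 72.26 + 0 = 72.26
72.26 is ≥ 72 and < 82 → C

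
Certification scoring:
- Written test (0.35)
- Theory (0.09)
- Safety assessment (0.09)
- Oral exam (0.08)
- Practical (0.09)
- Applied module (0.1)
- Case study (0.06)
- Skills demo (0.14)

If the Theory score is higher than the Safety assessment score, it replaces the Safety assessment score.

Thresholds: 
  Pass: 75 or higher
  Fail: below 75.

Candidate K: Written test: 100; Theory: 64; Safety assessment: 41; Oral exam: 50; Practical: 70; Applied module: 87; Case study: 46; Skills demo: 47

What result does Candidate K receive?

Fail

Theory (64) > Safety assessment (41), so Safety assessment counts as 64.
Weighted total:
  Written test 100 × 0.35 = 35
  Theory 64 × 0.09 = 5.76
  Safety assessment 64 × 0.09 = 5.76
  Oral exam 50 × 0.08 = 4
  Practical 70 × 0.09 = 6.3
  Applied module 87 × 0.1 = 8.7
  Case study 46 × 0.06 = 2.76
  Skills demo 47 × 0.14 = 6.58
Sum = 74.86
74.86 < 75 → Fail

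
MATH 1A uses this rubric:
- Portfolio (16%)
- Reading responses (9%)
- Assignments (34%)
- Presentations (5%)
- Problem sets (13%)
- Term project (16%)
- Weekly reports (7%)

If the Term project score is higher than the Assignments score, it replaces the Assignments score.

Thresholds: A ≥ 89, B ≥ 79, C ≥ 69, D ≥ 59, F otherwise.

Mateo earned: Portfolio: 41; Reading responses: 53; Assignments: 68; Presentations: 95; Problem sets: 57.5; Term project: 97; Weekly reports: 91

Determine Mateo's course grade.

Term project (97) > Assignments (68), so Assignments counts as 97.
Weighted total:
  Portfolio 41 × 0.16 = 6.56
  Reading responses 53 × 0.09 = 4.77
  Assignments 97 × 0.34 = 32.98
  Presentations 95 × 0.05 = 4.75
  Problem sets 57.5 × 0.13 = 7.475
  Term project 97 × 0.16 = 15.52
  Weekly reports 91 × 0.07 = 6.37
Sum = 78.425
78.425 is ≥ 69 and < 79 → C

C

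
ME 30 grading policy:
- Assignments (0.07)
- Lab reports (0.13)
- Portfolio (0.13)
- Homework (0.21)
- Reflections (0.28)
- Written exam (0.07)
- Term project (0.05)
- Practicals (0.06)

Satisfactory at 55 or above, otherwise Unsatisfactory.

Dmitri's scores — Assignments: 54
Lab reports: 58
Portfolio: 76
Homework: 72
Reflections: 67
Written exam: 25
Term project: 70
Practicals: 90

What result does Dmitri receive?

Satisfactory

Weighted total:
  Assignments 54 × 0.07 = 3.78
  Lab reports 58 × 0.13 = 7.54
  Portfolio 76 × 0.13 = 9.88
  Homework 72 × 0.21 = 15.12
  Reflections 67 × 0.28 = 18.76
  Written exam 25 × 0.07 = 1.75
  Term project 70 × 0.05 = 3.5
  Practicals 90 × 0.06 = 5.4
Sum = 65.73
65.73 ≥ 55 → Satisfactory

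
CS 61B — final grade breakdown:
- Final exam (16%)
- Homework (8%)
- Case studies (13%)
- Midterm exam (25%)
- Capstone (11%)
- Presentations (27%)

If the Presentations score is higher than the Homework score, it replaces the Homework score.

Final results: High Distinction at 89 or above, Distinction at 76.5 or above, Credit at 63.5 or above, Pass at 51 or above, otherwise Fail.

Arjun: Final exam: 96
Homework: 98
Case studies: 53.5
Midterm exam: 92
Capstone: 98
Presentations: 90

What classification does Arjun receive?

Distinction

Presentations (90) ≤ Homework (98), so Homework stays at 98.
Weighted total:
  Final exam 96 × 0.16 = 15.36
  Homework 98 × 0.08 = 7.84
  Case studies 53.5 × 0.13 = 6.955
  Midterm exam 92 × 0.25 = 23
  Capstone 98 × 0.11 = 10.78
  Presentations 90 × 0.27 = 24.3
Sum = 88.235
88.235 is ≥ 76.5 and < 89 → Distinction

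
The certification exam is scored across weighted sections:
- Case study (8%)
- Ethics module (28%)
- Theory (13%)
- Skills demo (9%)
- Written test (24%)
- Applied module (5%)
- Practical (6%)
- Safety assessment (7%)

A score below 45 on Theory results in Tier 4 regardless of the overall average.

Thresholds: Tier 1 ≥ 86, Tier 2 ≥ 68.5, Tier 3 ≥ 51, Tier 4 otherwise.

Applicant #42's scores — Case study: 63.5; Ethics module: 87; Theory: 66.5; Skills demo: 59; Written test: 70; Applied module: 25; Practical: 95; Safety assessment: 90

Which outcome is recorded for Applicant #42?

Theory score 66.5 ≥ 45: minimum met.
Weighted total:
  Case study 63.5 × 0.08 = 5.08
  Ethics module 87 × 0.28 = 24.36
  Theory 66.5 × 0.13 = 8.645
  Skills demo 59 × 0.09 = 5.31
  Written test 70 × 0.24 = 16.8
  Applied module 25 × 0.05 = 1.25
  Practical 95 × 0.06 = 5.7
  Safety assessment 90 × 0.07 = 6.3
Sum = 73.445
73.445 is ≥ 68.5 and < 86 → Tier 2

Tier 2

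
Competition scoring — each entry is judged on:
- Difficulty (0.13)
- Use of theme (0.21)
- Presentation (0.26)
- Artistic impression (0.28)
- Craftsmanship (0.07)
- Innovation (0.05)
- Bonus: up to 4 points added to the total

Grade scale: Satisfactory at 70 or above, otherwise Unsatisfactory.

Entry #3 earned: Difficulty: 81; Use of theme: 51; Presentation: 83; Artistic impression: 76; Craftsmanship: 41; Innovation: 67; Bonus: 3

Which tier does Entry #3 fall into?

Satisfactory

Weighted total:
  Difficulty 81 × 0.13 = 10.53
  Use of theme 51 × 0.21 = 10.71
  Presentation 83 × 0.26 = 21.58
  Artistic impression 76 × 0.28 = 21.28
  Craftsmanship 41 × 0.07 = 2.87
  Innovation 67 × 0.05 = 3.35
Sum = 70.32
Bonus: 70.32 + 3 = 73.32
73.32 ≥ 70 → Satisfactory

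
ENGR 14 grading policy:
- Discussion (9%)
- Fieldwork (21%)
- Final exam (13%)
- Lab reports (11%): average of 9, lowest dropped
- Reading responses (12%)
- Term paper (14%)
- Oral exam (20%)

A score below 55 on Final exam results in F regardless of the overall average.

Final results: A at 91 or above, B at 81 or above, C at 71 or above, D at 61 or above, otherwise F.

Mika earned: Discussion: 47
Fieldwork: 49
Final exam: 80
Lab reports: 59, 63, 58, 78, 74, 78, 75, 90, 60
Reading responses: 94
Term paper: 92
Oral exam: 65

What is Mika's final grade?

Lab reports: drop 58 → average of remaining 8 = 577/8 = 72.125
Final exam score 80 ≥ 55: minimum met.
Weighted total:
  Discussion 47 × 0.09 = 4.23
  Fieldwork 49 × 0.21 = 10.29
  Final exam 80 × 0.13 = 10.4
  Lab reports 72.125 × 0.11 = 7.93375
  Reading responses 94 × 0.12 = 11.28
  Term paper 92 × 0.14 = 12.88
  Oral exam 65 × 0.2 = 13
Sum = 70.01375
70.01375 is ≥ 61 and < 71 → D

D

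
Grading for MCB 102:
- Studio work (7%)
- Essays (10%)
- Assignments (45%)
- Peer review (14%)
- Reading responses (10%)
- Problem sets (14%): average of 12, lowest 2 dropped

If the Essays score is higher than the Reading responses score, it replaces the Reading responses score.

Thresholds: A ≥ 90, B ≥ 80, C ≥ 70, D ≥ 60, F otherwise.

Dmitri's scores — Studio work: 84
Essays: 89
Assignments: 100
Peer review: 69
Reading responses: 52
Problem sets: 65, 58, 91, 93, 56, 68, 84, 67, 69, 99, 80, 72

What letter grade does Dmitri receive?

B

Problem sets: drop 56, 58 → average of remaining 10 = 788/10 = 78.8
Essays (89) > Reading responses (52), so Reading responses counts as 89.
Weighted total:
  Studio work 84 × 0.07 = 5.88
  Essays 89 × 0.1 = 8.9
  Assignments 100 × 0.45 = 45
  Peer review 69 × 0.14 = 9.66
  Reading responses 89 × 0.1 = 8.9
  Problem sets 78.8 × 0.14 = 11.032
Sum = 89.372
89.372 is ≥ 80 and < 90 → B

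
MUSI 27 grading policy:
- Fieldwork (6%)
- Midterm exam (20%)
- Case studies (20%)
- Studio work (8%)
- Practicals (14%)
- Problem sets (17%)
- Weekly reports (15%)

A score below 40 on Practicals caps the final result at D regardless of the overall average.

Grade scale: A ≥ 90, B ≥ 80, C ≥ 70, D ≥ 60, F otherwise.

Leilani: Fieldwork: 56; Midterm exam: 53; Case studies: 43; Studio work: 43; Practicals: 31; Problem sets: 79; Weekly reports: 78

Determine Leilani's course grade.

F

Practicals score 31 < 40: minimum not met.
Weighted total:
  Fieldwork 56 × 0.06 = 3.36
  Midterm exam 53 × 0.2 = 10.6
  Case studies 43 × 0.2 = 8.6
  Studio work 43 × 0.08 = 3.44
  Practicals 31 × 0.14 = 4.34
  Problem sets 79 × 0.17 = 13.43
  Weekly reports 78 × 0.15 = 11.7
Sum = 55.47
55.47 would be F; cap at D applies → F.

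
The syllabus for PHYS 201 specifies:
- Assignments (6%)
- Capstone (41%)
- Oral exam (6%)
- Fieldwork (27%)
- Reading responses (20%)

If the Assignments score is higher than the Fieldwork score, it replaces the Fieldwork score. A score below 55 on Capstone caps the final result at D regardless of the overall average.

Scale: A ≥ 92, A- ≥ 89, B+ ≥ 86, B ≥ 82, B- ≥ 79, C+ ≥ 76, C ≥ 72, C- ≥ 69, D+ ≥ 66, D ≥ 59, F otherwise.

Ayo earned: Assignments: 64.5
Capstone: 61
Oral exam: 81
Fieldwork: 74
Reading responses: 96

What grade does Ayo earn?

Assignments (64.5) ≤ Fieldwork (74), so Fieldwork stays at 74.
Capstone score 61 ≥ 55: minimum met.
Weighted total:
  Assignments 64.5 × 0.06 = 3.87
  Capstone 61 × 0.41 = 25.01
  Oral exam 81 × 0.06 = 4.86
  Fieldwork 74 × 0.27 = 19.98
  Reading responses 96 × 0.2 = 19.2
Sum = 72.92
72.92 is ≥ 72 and < 76 → C

C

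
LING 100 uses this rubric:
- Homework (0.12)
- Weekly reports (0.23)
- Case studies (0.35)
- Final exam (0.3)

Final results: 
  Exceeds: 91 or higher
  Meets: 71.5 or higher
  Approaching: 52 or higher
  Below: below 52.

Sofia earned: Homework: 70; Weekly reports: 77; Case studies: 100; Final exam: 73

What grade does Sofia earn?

Weighted total:
  Homework 70 × 0.12 = 8.4
  Weekly reports 77 × 0.23 = 17.71
  Case studies 100 × 0.35 = 35
  Final exam 73 × 0.3 = 21.9
Sum = 83.01
83.01 is ≥ 71.5 and < 91 → Meets

Meets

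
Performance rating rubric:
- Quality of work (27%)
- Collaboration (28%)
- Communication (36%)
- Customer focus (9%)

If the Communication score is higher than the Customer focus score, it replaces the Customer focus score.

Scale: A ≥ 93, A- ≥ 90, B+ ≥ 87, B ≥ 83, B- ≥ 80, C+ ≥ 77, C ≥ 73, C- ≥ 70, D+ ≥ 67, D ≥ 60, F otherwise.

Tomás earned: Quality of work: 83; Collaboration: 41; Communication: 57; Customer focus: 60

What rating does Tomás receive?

Communication (57) ≤ Customer focus (60), so Customer focus stays at 60.
Weighted total:
  Quality of work 83 × 0.27 = 22.41
  Collaboration 41 × 0.28 = 11.48
  Communication 57 × 0.36 = 20.52
  Customer focus 60 × 0.09 = 5.4
Sum = 59.81
59.81 < 60 → F

F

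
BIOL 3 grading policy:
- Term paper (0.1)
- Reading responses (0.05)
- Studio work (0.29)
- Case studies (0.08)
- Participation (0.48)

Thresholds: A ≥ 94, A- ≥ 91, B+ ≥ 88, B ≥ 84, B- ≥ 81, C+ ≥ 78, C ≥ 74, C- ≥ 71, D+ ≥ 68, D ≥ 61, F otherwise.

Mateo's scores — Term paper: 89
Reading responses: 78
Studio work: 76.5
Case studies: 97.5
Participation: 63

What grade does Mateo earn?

C-

Weighted total:
  Term paper 89 × 0.1 = 8.9
  Reading responses 78 × 0.05 = 3.9
  Studio work 76.5 × 0.29 = 22.185
  Case studies 97.5 × 0.08 = 7.8
  Participation 63 × 0.48 = 30.24
Sum = 73.025
73.025 is ≥ 71 and < 74 → C-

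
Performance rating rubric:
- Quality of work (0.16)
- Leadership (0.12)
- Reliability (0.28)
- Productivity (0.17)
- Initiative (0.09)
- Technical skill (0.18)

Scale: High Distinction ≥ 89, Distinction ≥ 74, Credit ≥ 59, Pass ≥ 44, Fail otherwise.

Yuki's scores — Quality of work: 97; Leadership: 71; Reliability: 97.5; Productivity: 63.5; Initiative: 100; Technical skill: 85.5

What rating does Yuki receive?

Weighted total:
  Quality of work 97 × 0.16 = 15.52
  Leadership 71 × 0.12 = 8.52
  Reliability 97.5 × 0.28 = 27.3
  Productivity 63.5 × 0.17 = 10.795
  Initiative 100 × 0.09 = 9
  Technical skill 85.5 × 0.18 = 15.39
Sum = 86.525
86.525 is ≥ 74 and < 89 → Distinction

Distinction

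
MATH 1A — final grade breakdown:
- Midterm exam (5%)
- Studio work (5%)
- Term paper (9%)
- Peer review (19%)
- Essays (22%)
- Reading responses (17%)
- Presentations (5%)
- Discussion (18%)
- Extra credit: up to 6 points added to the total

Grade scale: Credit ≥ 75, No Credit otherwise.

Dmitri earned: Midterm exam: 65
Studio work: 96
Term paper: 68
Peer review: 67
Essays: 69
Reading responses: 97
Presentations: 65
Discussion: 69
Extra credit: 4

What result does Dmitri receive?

Credit

Weighted total:
  Midterm exam 65 × 0.05 = 3.25
  Studio work 96 × 0.05 = 4.8
  Term paper 68 × 0.09 = 6.12
  Peer review 67 × 0.19 = 12.73
  Essays 69 × 0.22 = 15.18
  Reading responses 97 × 0.17 = 16.49
  Presentations 65 × 0.05 = 3.25
  Discussion 69 × 0.18 = 12.42
Sum = 74.24
Extra credit: 74.24 + 4 = 78.24
78.24 ≥ 75 → Credit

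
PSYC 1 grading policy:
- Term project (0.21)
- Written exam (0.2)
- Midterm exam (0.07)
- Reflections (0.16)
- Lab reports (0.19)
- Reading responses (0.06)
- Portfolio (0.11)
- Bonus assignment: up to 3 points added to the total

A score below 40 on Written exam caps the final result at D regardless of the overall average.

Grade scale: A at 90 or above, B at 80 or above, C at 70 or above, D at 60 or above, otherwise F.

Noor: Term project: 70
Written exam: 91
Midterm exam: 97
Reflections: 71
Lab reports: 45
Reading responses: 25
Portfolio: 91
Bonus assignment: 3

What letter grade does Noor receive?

C

Written exam score 91 ≥ 40: minimum met.
Weighted total:
  Term project 70 × 0.21 = 14.7
  Written exam 91 × 0.2 = 18.2
  Midterm exam 97 × 0.07 = 6.79
  Reflections 71 × 0.16 = 11.36
  Lab reports 45 × 0.19 = 8.55
  Reading responses 25 × 0.06 = 1.5
  Portfolio 91 × 0.11 = 10.01
Sum = 71.11
Bonus assignment: 71.11 + 3 = 74.11
74.11 is ≥ 70 and < 80 → C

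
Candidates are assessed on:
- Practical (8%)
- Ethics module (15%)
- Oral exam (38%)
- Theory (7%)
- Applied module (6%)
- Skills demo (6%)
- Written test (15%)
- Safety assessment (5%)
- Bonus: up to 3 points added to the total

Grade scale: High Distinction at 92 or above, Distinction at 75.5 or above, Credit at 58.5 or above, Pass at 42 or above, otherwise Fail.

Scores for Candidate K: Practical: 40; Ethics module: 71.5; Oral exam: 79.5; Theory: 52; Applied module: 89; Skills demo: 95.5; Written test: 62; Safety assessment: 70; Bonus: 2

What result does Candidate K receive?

Credit

Weighted total:
  Practical 40 × 0.08 = 3.2
  Ethics module 71.5 × 0.15 = 10.725
  Oral exam 79.5 × 0.38 = 30.21
  Theory 52 × 0.07 = 3.64
  Applied module 89 × 0.06 = 5.34
  Skills demo 95.5 × 0.06 = 5.73
  Written test 62 × 0.15 = 9.3
  Safety assessment 70 × 0.05 = 3.5
Sum = 71.645
Bonus: 71.645 + 2 = 73.645
73.645 is ≥ 58.5 and < 75.5 → Credit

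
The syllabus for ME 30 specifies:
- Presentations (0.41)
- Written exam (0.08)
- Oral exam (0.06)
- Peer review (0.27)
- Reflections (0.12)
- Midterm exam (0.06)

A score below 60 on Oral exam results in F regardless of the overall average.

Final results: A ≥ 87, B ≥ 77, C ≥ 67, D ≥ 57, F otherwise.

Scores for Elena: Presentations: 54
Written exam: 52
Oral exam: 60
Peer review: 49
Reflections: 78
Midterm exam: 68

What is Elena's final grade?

F

Oral exam score 60 ≥ 60: minimum met.
Weighted total:
  Presentations 54 × 0.41 = 22.14
  Written exam 52 × 0.08 = 4.16
  Oral exam 60 × 0.06 = 3.6
  Peer review 49 × 0.27 = 13.23
  Reflections 78 × 0.12 = 9.36
  Midterm exam 68 × 0.06 = 4.08
Sum = 56.57
56.57 < 57 → F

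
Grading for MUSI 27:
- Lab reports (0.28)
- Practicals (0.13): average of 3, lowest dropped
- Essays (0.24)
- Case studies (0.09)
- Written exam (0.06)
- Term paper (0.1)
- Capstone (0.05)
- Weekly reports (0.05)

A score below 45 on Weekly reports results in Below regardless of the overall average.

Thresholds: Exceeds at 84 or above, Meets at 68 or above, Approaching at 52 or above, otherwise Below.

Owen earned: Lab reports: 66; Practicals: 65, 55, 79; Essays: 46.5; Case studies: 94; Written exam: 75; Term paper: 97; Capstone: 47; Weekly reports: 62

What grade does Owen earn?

Practicals: drop 55 → average of remaining 2 = 144/2 = 72
Weekly reports score 62 ≥ 45: minimum met.
Weighted total:
  Lab reports 66 × 0.28 = 18.48
  Practicals 72 × 0.13 = 9.36
  Essays 46.5 × 0.24 = 11.16
  Case studies 94 × 0.09 = 8.46
  Written exam 75 × 0.06 = 4.5
  Term paper 97 × 0.1 = 9.7
  Capstone 47 × 0.05 = 2.35
  Weekly reports 62 × 0.05 = 3.1
Sum = 67.11
67.11 is ≥ 52 and < 68 → Approaching

Approaching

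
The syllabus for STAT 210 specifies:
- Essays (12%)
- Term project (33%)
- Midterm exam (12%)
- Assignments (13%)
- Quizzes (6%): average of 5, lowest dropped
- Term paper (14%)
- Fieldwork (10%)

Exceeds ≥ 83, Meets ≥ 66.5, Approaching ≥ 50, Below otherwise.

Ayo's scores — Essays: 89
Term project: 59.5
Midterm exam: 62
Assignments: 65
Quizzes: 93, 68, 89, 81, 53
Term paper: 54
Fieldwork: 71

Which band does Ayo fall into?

Quizzes: drop 53 → average of remaining 4 = 331/4 = 82.75
Weighted total:
  Essays 89 × 0.12 = 10.68
  Term project 59.5 × 0.33 = 19.635
  Midterm exam 62 × 0.12 = 7.44
  Assignments 65 × 0.13 = 8.45
  Quizzes 82.75 × 0.06 = 4.965
  Term paper 54 × 0.14 = 7.56
  Fieldwork 71 × 0.1 = 7.1
Sum = 65.83
65.83 is ≥ 50 and < 66.5 → Approaching

Approaching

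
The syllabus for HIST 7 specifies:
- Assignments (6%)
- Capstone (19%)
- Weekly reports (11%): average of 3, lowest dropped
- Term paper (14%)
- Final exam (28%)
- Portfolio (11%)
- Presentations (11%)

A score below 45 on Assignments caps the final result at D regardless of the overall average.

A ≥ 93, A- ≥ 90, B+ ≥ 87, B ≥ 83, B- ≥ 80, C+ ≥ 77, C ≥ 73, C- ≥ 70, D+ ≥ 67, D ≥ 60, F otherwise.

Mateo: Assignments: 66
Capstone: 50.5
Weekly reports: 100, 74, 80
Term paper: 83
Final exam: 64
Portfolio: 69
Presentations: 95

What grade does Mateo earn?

Weekly reports: drop 74 → average of remaining 2 = 180/2 = 90
Assignments score 66 ≥ 45: minimum met.
Weighted total:
  Assignments 66 × 0.06 = 3.96
  Capstone 50.5 × 0.19 = 9.595
  Weekly reports 90 × 0.11 = 9.9
  Term paper 83 × 0.14 = 11.62
  Final exam 64 × 0.28 = 17.92
  Portfolio 69 × 0.11 = 7.59
  Presentations 95 × 0.11 = 10.45
Sum = 71.035
71.035 is ≥ 70 and < 73 → C-

C-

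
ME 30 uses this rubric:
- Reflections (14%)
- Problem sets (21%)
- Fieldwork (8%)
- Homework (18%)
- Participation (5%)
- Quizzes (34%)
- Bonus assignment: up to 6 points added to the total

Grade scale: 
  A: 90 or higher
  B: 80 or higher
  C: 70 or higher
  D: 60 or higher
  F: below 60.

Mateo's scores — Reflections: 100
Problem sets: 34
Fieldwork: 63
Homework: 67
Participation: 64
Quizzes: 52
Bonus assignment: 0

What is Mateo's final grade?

Weighted total:
  Reflections 100 × 0.14 = 14
  Problem sets 34 × 0.21 = 7.14
  Fieldwork 63 × 0.08 = 5.04
  Homework 67 × 0.18 = 12.06
  Participation 64 × 0.05 = 3.2
  Quizzes 52 × 0.34 = 17.68
Sum = 59.12
Bonus assignment: 59.12 + 0 = 59.12
59.12 < 60 → F

F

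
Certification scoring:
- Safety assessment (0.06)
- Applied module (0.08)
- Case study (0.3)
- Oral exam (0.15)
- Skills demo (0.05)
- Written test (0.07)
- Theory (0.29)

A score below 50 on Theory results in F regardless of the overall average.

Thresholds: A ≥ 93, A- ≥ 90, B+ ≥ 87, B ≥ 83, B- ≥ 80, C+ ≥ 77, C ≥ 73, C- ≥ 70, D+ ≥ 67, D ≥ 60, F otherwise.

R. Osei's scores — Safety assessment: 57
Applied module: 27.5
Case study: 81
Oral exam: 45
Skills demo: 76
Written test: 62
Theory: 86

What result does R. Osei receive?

D+

Theory score 86 ≥ 50: minimum met.
Weighted total:
  Safety assessment 57 × 0.06 = 3.42
  Applied module 27.5 × 0.08 = 2.2
  Case study 81 × 0.3 = 24.3
  Oral exam 45 × 0.15 = 6.75
  Skills demo 76 × 0.05 = 3.8
  Written test 62 × 0.07 = 4.34
  Theory 86 × 0.29 = 24.94
Sum = 69.75
69.75 is ≥ 67 and < 70 → D+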